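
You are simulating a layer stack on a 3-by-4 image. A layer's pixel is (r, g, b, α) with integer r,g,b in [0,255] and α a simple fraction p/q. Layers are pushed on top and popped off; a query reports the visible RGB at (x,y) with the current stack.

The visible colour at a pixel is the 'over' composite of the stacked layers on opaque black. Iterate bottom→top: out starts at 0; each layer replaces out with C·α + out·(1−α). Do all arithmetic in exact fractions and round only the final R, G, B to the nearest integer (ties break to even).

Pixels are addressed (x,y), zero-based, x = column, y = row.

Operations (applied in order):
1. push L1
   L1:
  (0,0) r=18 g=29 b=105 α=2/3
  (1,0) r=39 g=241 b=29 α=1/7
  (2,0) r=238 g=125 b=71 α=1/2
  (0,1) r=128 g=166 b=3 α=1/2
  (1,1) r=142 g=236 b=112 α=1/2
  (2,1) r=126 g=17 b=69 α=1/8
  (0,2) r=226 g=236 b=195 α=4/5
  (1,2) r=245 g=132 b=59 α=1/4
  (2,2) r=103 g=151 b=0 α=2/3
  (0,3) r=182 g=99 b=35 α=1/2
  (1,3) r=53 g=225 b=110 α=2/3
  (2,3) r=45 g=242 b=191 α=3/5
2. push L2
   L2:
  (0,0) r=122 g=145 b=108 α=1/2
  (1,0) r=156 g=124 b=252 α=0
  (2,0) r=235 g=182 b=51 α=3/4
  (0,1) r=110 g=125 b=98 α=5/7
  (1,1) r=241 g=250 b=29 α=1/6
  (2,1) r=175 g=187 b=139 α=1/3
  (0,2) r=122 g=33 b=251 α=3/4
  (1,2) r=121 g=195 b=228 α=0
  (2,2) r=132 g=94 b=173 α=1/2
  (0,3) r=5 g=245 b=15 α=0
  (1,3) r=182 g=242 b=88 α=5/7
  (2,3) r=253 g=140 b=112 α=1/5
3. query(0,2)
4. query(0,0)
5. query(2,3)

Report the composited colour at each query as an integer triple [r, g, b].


query (0,2) [L1,L2] — begin 0,0,0
L1 α=4/5: [904/5, 944/5, 156]
L2 α=3/4: [1367/10, 1439/20, 909/4]
rounded: [137, 72, 227]

at x=0,y=0 over L1,L2:
+L1 (α=2/3) → [12, 58/3, 70]
+L2 (α=1/2) → [67, 493/6, 89]
→ [67, 82, 89]

query (2,3) [L1,L2] — begin 0,0,0
+L1 (α=3/5) → [27, 726/5, 573/5]
+L2 (α=1/5) → [361/5, 3604/25, 2852/25]
→ [72, 144, 114]


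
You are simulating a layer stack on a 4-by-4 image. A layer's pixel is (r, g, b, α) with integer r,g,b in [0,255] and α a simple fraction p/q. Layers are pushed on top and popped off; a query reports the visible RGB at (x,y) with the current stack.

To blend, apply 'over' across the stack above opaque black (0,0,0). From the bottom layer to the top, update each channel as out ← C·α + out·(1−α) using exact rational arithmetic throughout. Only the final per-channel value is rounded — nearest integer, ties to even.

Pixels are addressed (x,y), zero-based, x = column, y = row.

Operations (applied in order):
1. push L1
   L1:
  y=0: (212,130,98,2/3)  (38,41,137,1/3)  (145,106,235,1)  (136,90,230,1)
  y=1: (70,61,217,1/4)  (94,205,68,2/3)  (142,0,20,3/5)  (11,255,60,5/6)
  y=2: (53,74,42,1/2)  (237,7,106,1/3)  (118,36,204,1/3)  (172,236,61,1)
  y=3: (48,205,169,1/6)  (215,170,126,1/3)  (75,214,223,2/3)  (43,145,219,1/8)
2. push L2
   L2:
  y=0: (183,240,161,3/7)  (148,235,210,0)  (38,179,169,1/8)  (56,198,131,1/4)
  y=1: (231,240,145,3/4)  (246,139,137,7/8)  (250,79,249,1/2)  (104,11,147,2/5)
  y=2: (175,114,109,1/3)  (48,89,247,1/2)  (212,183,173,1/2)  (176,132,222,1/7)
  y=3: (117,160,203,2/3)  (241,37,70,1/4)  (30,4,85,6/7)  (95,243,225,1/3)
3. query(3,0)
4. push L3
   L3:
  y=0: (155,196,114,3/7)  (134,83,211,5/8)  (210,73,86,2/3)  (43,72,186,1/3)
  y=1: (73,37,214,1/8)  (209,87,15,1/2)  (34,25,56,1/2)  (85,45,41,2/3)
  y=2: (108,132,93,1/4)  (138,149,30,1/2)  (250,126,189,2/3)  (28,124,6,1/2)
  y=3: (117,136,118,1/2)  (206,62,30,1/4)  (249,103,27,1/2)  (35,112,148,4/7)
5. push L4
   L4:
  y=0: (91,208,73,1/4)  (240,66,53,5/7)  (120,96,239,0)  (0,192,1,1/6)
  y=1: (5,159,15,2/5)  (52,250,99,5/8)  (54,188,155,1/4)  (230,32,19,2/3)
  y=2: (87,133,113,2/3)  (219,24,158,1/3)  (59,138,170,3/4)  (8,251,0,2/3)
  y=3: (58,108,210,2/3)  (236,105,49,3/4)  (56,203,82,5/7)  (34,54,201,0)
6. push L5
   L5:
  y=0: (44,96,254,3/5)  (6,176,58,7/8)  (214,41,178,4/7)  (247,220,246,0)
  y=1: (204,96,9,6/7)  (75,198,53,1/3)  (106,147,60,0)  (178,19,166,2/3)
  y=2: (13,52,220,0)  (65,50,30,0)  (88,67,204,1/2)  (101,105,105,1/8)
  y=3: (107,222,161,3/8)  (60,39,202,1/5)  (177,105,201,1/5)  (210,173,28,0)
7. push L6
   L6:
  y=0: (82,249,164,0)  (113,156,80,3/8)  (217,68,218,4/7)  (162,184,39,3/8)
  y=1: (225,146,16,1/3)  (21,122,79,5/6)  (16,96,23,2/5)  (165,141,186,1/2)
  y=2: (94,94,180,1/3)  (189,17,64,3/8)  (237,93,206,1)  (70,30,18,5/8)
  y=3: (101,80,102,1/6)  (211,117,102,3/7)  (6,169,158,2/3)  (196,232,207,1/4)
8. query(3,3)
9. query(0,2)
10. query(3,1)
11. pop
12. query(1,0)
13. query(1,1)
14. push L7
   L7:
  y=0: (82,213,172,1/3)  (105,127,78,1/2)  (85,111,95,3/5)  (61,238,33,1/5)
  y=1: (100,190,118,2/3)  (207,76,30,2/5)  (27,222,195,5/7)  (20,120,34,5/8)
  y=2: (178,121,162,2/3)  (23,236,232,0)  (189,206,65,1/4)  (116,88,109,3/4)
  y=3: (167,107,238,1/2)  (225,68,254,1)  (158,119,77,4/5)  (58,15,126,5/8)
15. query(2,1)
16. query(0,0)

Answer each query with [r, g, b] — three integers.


query (3,0) [L1,L2] — begin 0,0,0
after L1 α=1: [136, 90, 230]
after L2 α=1/4: [116, 117, 821/4]
→ [116, 117, 205]

at x=3,y=3 over L1,L2,L3,L4,L5,L6:
L1 α=1/8: [43/8, 145/8, 219/8]
L2 α=1/3: [141/4, 1117/12, 373/4]
L3 α=4/7: [983/28, 2909/28, 3487/28]
L4 α=0: [983/28, 2909/28, 3487/28]
L5 α=0: [983/28, 2909/28, 3487/28]
L6 α=1/4: [8437/112, 15223/112, 16257/112]
rounded: [75, 136, 145]

query (0,2) [L1,L2,L3,L4,L5,L6] — begin 0,0,0
after L1 α=1/2: [53/2, 37, 21]
after L2 α=1/3: [76, 188/3, 151/3]
after L3 α=1/4: [84, 80, 61]
after L4 α=2/3: [86, 346/3, 287/3]
after L5 α=0: [86, 346/3, 287/3]
after L6 α=1/3: [266/3, 974/9, 1114/9]
= [89, 108, 124]

query (3,1) [L1,L2,L3,L4,L5,L6] — begin 0,0,0
+L1 (α=5/6) → [55/6, 425/2, 50]
+L2 (α=2/5) → [471/10, 1319/10, 444/5]
+L3 (α=2/3) → [2171/30, 2219/30, 854/15]
+L4 (α=2/3) → [15971/90, 4139/90, 1424/45]
+L5 (α=2/3) → [48011/270, 7559/270, 16364/135]
+L6 (α=1/2) → [92561/540, 45629/540, 20737/135]
rounded: [171, 84, 154]

(1,0) stack=L1,L2,L3,L4,L5; from [0,0,0]:
+L1 (α=1/3) → [38/3, 41/3, 137/3]
+L2 (α=0) → [38/3, 41/3, 137/3]
+L3 (α=5/8) → [177/2, 57, 149]
+L4 (α=5/7) → [1377/7, 444/7, 563/7]
+L5 (α=7/8) → [1671/56, 2267/14, 3405/56]
→ [30, 162, 61]

at x=1,y=1 over L1,L2,L3,L4,L5:
after L1 α=2/3: [188/3, 410/3, 136/3]
after L2 α=7/8: [2677/12, 3329/24, 3013/24]
after L3 α=1/2: [5185/24, 5417/48, 3373/48]
after L4 α=5/8: [7265/64, 25417/128, 11293/128]
after L5 α=1/3: [9665/96, 38089/192, 4895/64]
= [101, 198, 76]

query (2,1) [L1,L2,L3,L4,L5,L7] — begin 0,0,0
+L1 (α=3/5) → [426/5, 0, 12]
+L2 (α=1/2) → [838/5, 79/2, 261/2]
+L3 (α=1/2) → [504/5, 129/4, 373/4]
+L4 (α=1/4) → [891/10, 1139/16, 1739/16]
+L5 (α=0) → [891/10, 1139/16, 1739/16]
+L7 (α=5/7) → [1566/35, 10019/56, 9539/56]
= [45, 179, 170]

(0,0) stack=L1,L2,L3,L4,L5,L7; from [0,0,0]:
+L1 (α=2/3) → [424/3, 260/3, 196/3]
+L2 (α=3/7) → [3343/21, 3200/21, 319/3]
+L3 (α=3/7) → [23137/147, 25148/147, 2302/21]
+L4 (α=1/4) → [6899/49, 8835/49, 2813/28]
+L5 (α=3/5) → [20266/245, 31782/245, 13481/70]
+L7 (α=1/3) → [60622/735, 38583/245, 19501/105]
rounded: [82, 157, 186]


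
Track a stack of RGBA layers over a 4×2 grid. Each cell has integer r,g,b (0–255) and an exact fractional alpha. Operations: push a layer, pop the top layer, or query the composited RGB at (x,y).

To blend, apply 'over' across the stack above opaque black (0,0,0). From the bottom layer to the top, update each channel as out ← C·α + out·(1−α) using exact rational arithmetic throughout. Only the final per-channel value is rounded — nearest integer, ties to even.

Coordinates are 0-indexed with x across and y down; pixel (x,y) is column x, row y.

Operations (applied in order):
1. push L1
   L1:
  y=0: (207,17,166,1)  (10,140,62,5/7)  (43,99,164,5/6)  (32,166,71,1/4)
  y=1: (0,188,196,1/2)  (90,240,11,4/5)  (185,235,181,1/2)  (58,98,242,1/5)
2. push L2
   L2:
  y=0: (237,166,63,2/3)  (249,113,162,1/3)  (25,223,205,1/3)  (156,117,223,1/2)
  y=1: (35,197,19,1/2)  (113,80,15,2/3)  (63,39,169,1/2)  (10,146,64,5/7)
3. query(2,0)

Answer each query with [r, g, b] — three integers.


(2,0) stack=L1,L2; from [0,0,0]:
+L1 (α=5/6) → [215/6, 165/2, 410/3]
+L2 (α=1/3) → [290/9, 388/3, 1435/9]
→ [32, 129, 159]


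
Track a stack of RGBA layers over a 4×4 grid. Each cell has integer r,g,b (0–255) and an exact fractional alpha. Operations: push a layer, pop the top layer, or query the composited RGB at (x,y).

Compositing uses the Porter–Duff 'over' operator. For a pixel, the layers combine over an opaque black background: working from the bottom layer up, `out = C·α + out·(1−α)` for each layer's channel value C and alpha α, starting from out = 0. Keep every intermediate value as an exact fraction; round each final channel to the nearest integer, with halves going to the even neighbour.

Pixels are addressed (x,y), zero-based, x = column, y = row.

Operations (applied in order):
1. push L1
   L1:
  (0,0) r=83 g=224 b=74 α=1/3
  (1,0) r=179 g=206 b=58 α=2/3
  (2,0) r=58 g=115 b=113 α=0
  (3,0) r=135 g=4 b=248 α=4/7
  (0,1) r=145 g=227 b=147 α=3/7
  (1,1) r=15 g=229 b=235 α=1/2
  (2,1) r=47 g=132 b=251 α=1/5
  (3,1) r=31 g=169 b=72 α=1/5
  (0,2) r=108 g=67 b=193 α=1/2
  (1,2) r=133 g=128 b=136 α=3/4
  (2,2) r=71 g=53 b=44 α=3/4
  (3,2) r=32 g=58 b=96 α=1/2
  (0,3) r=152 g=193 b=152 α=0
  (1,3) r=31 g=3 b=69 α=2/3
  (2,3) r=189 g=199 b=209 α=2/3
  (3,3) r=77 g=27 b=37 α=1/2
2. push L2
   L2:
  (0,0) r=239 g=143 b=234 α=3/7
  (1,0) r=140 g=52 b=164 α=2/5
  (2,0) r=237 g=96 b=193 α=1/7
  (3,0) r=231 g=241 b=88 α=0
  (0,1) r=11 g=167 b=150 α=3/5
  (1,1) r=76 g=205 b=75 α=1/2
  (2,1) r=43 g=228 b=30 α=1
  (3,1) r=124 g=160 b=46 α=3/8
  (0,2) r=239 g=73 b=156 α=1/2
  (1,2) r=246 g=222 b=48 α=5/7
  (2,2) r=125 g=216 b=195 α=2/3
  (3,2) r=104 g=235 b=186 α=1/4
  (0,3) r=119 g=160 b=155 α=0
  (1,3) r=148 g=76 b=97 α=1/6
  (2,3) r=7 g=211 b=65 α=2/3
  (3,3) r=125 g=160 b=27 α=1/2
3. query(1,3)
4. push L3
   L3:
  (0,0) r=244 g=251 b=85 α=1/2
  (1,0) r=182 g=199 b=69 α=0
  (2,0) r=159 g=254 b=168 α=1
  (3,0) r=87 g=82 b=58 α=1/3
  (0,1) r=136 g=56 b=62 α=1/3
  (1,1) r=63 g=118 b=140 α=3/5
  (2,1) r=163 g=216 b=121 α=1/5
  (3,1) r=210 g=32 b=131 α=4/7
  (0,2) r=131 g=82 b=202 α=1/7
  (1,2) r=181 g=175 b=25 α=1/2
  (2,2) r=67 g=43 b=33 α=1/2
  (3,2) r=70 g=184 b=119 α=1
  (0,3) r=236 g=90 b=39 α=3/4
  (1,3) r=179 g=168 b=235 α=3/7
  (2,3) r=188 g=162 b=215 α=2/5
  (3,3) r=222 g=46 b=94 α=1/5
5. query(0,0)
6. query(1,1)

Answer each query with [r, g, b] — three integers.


at x=1,y=3 over L1,L2:
+L1 (α=2/3) → [62/3, 2, 46]
+L2 (α=1/6) → [377/9, 43/3, 109/2]
rounded: [42, 14, 54]

at x=0,y=0 over L1,L2,L3:
+L1 (α=1/3) → [83/3, 224/3, 74/3]
+L2 (α=3/7) → [2483/21, 2183/21, 2402/21]
+L3 (α=1/2) → [7607/42, 3727/21, 4187/42]
→ [181, 177, 100]

query (1,1) [L1,L2,L3] — begin 0,0,0
+L1 (α=1/2) → [15/2, 229/2, 235/2]
+L2 (α=1/2) → [167/4, 639/4, 385/4]
+L3 (α=3/5) → [109/2, 1347/10, 245/2]
= [54, 135, 122]


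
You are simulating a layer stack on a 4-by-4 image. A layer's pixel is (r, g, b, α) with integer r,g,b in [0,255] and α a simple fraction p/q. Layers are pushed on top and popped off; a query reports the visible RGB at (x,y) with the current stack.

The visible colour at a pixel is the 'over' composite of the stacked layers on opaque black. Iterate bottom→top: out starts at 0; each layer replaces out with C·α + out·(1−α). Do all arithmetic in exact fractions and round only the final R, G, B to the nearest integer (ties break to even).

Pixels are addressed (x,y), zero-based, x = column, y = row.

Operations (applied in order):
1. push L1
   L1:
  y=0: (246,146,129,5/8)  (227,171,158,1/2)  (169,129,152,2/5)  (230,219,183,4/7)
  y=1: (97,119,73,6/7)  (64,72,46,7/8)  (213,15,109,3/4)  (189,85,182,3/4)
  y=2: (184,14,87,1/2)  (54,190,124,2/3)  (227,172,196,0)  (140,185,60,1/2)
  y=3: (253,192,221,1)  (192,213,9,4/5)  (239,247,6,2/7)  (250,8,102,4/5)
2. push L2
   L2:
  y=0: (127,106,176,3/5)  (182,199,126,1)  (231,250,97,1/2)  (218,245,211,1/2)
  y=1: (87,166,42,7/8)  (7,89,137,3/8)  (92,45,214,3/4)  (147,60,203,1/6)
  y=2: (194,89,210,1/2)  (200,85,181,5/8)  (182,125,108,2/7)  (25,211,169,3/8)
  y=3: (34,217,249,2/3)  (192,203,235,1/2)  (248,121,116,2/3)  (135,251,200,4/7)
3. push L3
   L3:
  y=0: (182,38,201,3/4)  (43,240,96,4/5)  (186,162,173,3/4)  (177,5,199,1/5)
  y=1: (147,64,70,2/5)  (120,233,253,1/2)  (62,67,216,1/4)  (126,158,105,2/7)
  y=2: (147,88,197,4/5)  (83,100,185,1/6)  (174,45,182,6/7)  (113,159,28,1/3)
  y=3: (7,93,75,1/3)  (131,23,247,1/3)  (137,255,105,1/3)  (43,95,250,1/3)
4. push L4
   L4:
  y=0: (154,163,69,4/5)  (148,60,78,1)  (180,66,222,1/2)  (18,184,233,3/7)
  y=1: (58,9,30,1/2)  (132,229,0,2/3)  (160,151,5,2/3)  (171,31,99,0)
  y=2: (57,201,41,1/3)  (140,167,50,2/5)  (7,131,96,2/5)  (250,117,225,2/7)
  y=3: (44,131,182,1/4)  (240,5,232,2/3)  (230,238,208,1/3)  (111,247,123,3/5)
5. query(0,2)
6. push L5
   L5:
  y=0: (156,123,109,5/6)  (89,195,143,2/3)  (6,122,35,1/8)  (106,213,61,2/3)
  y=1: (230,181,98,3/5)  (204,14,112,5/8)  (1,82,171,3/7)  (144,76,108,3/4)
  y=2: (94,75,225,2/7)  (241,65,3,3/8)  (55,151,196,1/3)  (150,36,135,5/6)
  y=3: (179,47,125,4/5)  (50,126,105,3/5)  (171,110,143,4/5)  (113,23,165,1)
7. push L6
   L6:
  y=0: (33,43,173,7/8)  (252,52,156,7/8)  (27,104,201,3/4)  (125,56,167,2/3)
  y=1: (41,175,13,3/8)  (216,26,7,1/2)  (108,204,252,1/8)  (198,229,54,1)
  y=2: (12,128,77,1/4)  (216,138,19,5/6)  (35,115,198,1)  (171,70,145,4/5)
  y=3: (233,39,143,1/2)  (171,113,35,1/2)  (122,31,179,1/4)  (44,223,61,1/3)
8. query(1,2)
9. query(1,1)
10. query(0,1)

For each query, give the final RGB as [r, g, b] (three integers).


at x=0,y=2 over L1,L2,L3,L4:
+L1 (α=1/2) → [92, 7, 87/2]
+L2 (α=1/2) → [143, 48, 507/4]
+L3 (α=4/5) → [731/5, 80, 3659/20]
+L4 (α=1/3) → [1747/15, 361/3, 4069/30]
rounded: [116, 120, 136]

query (1,2) [L1,L2,L3,L4,L5,L6] — begin 0,0,0
after L1 α=2/3: [36, 380/3, 248/3]
after L2 α=5/8: [277/2, 805/8, 1153/8]
after L3 α=1/6: [517/4, 4825/48, 2415/16]
after L4 α=2/5: [2671/20, 10169/80, 1769/16]
after L5 α=3/8: [5563/32, 13289/128, 8989/128]
after L6 α=5/6: [40123/192, 101609/768, 21149/768]
rounded: [209, 132, 28]

at x=1,y=1 over L1,L2,L3,L4,L5,L6:
+L1 (α=7/8) → [56, 63, 161/4]
+L2 (α=3/8) → [301/8, 291/4, 2449/32]
+L3 (α=1/2) → [1261/16, 1223/8, 10545/64]
+L4 (α=2/3) → [5485/48, 1629/8, 3515/64]
+L5 (α=5/8) → [21805/128, 5447/64, 46385/512]
+L6 (α=1/2) → [49453/256, 7111/128, 49969/1024]
rounded: [193, 56, 49]

query (0,1) [L1,L2,L3,L4,L5,L6] — begin 0,0,0
+L1 (α=6/7) → [582/7, 102, 438/7]
+L2 (α=7/8) → [4845/56, 158, 312/7]
+L3 (α=2/5) → [30999/280, 602/5, 1916/35]
+L4 (α=1/2) → [47239/560, 647/10, 1483/35]
+L5 (α=3/5) → [240439/1400, 3362/25, 13256/175]
+L6 (α=3/8) → [274879/2240, 5987/40, 14621/280]
rounded: [123, 150, 52]


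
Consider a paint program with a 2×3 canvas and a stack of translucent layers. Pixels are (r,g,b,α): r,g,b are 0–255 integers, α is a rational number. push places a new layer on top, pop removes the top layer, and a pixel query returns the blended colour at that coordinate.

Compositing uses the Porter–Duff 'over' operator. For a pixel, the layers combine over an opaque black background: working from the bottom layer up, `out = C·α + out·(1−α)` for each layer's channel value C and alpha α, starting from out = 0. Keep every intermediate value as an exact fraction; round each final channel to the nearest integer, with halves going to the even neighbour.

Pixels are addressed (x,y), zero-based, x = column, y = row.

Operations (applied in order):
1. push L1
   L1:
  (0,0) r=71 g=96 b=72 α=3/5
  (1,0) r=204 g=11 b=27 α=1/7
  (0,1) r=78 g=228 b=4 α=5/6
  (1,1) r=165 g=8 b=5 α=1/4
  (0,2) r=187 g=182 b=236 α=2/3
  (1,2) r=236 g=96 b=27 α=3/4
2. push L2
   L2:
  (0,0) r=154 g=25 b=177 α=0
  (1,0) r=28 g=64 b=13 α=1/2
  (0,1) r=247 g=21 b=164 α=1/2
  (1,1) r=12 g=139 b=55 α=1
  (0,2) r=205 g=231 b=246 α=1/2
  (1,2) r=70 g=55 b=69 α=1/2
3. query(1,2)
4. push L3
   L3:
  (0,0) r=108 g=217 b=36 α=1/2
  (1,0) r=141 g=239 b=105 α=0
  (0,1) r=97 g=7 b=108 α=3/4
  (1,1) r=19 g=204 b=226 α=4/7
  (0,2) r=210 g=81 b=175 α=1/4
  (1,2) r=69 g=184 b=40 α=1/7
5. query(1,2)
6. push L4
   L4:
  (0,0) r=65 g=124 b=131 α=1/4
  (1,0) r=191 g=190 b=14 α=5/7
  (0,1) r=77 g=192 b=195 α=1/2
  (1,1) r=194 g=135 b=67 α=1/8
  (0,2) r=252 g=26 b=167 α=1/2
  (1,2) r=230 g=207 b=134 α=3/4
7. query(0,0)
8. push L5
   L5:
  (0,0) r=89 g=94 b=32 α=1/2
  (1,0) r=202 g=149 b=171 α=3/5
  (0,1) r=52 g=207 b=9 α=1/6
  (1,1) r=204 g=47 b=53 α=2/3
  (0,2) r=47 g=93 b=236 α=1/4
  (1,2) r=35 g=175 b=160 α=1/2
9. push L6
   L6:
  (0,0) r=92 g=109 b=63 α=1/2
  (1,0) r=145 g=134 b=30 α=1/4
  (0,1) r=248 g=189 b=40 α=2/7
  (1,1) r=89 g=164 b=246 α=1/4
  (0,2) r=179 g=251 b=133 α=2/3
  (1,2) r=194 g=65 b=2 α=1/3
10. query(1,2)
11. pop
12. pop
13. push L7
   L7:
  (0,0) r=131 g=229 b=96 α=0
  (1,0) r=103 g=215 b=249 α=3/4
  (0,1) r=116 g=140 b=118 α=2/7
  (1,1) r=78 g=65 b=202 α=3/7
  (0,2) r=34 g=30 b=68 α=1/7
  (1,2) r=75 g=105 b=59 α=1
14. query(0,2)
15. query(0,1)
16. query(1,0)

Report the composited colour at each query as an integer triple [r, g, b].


query (1,2) [L1,L2] — begin 0,0,0
+L1 (α=3/4) → [177, 72, 81/4]
+L2 (α=1/2) → [247/2, 127/2, 357/8]
= [124, 64, 45]

(1,2) stack=L1,L2,L3; from [0,0,0]:
L1 α=3/4: [177, 72, 81/4]
L2 α=1/2: [247/2, 127/2, 357/8]
L3 α=1/7: [810/7, 565/7, 1231/28]
rounded: [116, 81, 44]

(0,0) stack=L1,L2,L3,L4; from [0,0,0]:
after L1 α=3/5: [213/5, 288/5, 216/5]
after L2 α=0: [213/5, 288/5, 216/5]
after L3 α=1/2: [753/10, 1373/10, 198/5]
after L4 α=1/4: [2909/40, 5359/40, 1249/20]
rounded: [73, 134, 62]

at x=1,y=2 over L1,L2,L3,L4,L5,L6:
after L1 α=3/4: [177, 72, 81/4]
after L2 α=1/2: [247/2, 127/2, 357/8]
after L3 α=1/7: [810/7, 565/7, 1231/28]
after L4 α=3/4: [1410/7, 1228/7, 12487/112]
after L5 α=1/2: [1655/14, 2453/14, 30407/224]
after L6 α=1/3: [3013/21, 2908/21, 30631/336]
= [143, 138, 91]

query (0,2) [L1,L2,L3,L4,L7] — begin 0,0,0
L1 α=2/3: [374/3, 364/3, 472/3]
L2 α=1/2: [989/6, 1057/6, 605/3]
L3 α=1/4: [1409/8, 1219/8, 195]
L4 α=1/2: [3425/16, 1427/16, 181]
L7 α=1/7: [10547/56, 4521/56, 1154/7]
= [188, 81, 165]

at x=0,y=1 over L1,L2,L3,L4,L7:
L1 α=5/6: [65, 190, 10/3]
L2 α=1/2: [156, 211/2, 251/3]
L3 α=3/4: [447/4, 253/8, 1223/12]
L4 α=1/2: [755/8, 1789/16, 3563/24]
L7 α=2/7: [5631/56, 13425/112, 23479/168]
→ [101, 120, 140]

at x=1,y=0 over L1,L2,L3,L4,L7:
L1 α=1/7: [204/7, 11/7, 27/7]
L2 α=1/2: [200/7, 459/14, 59/7]
L3 α=0: [200/7, 459/14, 59/7]
L4 α=5/7: [7085/49, 7109/49, 608/49]
L7 α=3/4: [11113/98, 19357/98, 37211/196]
→ [113, 198, 190]


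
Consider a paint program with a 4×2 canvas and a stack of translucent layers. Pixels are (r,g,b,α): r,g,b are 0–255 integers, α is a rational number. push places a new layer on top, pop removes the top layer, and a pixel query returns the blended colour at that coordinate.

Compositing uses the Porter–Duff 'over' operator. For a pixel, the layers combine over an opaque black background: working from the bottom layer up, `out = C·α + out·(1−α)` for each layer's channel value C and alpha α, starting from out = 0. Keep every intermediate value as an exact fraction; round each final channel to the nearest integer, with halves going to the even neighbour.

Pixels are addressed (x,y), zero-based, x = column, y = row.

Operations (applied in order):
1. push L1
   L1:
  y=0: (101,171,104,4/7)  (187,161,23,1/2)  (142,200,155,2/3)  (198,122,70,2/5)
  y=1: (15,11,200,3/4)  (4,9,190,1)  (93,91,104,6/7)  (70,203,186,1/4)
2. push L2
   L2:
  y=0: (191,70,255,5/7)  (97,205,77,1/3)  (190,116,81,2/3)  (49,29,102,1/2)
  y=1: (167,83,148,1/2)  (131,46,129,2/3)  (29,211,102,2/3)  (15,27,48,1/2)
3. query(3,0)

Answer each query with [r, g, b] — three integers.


at x=3,y=0 over L1,L2:
after L1 α=2/5: [396/5, 244/5, 28]
after L2 α=1/2: [641/10, 389/10, 65]
→ [64, 39, 65]


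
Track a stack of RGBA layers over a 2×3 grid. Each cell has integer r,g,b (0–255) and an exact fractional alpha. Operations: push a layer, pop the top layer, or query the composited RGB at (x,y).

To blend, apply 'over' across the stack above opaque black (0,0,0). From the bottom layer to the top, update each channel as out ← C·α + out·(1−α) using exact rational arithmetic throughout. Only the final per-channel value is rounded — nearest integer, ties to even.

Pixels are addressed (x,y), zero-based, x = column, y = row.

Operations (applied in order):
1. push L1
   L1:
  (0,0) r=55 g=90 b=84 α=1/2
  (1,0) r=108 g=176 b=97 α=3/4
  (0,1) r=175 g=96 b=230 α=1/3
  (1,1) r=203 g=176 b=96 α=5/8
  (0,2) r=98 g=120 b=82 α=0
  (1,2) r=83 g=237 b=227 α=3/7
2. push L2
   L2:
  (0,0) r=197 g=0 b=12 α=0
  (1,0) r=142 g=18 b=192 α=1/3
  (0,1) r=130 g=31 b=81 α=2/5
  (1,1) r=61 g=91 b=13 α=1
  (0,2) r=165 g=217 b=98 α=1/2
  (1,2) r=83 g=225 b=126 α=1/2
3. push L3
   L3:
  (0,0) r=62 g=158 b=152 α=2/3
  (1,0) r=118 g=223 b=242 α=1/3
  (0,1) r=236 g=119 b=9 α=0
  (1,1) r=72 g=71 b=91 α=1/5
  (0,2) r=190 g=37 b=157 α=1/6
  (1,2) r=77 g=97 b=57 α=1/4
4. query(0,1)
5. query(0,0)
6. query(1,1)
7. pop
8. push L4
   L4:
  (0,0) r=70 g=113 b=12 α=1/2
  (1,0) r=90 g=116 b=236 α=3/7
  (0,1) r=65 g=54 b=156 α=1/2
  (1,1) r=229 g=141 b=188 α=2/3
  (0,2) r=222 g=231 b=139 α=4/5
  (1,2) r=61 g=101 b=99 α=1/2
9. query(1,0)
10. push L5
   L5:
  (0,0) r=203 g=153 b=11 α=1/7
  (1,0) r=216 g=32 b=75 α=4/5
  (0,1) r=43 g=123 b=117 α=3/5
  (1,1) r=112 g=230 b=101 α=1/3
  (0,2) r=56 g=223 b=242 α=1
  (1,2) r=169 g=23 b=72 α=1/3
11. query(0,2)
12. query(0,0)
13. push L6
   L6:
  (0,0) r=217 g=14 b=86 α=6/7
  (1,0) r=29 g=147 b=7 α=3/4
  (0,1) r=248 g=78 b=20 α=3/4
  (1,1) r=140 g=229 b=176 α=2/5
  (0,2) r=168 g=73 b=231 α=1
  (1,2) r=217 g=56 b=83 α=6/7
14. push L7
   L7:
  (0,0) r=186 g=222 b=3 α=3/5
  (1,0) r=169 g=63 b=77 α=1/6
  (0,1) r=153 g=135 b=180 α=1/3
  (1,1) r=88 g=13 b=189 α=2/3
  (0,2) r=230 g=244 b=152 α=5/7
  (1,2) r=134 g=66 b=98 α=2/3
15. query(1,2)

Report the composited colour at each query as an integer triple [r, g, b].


at x=0,y=1 over L1,L2,L3:
L1 α=1/3: [175/3, 32, 230/3]
L2 α=2/5: [87, 158/5, 392/5]
L3 α=0: [87, 158/5, 392/5]
= [87, 32, 78]

at x=0,y=0 over L1,L2,L3:
+L1 (α=1/2) → [55/2, 45, 42]
+L2 (α=0) → [55/2, 45, 42]
+L3 (α=2/3) → [101/2, 361/3, 346/3]
rounded: [50, 120, 115]

at x=1,y=1 over L1,L2,L3:
L1 α=5/8: [1015/8, 110, 60]
L2 α=1: [61, 91, 13]
L3 α=1/5: [316/5, 87, 143/5]
rounded: [63, 87, 29]

(1,0) stack=L1,L2,L4; from [0,0,0]:
after L1 α=3/4: [81, 132, 291/4]
after L2 α=1/3: [304/3, 94, 225/2]
after L4 α=3/7: [2026/21, 724/7, 1158/7]
= [96, 103, 165]

(0,2) stack=L1,L2,L4,L5; from [0,0,0]:
after L1 α=0: [0, 0, 0]
after L2 α=1/2: [165/2, 217/2, 49]
after L4 α=4/5: [1941/10, 413/2, 121]
after L5 α=1: [56, 223, 242]
= [56, 223, 242]

(0,0) stack=L1,L2,L4,L5; from [0,0,0]:
L1 α=1/2: [55/2, 45, 42]
L2 α=0: [55/2, 45, 42]
L4 α=1/2: [195/4, 79, 27]
L5 α=1/7: [991/14, 627/7, 173/7]
→ [71, 90, 25]

query (1,2) [L1,L2,L4,L5,L6,L7] — begin 0,0,0
after L1 α=3/7: [249/7, 711/7, 681/7]
after L2 α=1/2: [415/7, 1143/7, 1563/14]
after L4 α=1/2: [421/7, 925/7, 2949/28]
after L5 α=1/3: [675/7, 2011/21, 1319/14]
after L6 α=6/7: [9789/49, 9067/147, 8291/98]
after L7 α=2/3: [22921/147, 28471/441, 27499/294]
→ [156, 65, 94]


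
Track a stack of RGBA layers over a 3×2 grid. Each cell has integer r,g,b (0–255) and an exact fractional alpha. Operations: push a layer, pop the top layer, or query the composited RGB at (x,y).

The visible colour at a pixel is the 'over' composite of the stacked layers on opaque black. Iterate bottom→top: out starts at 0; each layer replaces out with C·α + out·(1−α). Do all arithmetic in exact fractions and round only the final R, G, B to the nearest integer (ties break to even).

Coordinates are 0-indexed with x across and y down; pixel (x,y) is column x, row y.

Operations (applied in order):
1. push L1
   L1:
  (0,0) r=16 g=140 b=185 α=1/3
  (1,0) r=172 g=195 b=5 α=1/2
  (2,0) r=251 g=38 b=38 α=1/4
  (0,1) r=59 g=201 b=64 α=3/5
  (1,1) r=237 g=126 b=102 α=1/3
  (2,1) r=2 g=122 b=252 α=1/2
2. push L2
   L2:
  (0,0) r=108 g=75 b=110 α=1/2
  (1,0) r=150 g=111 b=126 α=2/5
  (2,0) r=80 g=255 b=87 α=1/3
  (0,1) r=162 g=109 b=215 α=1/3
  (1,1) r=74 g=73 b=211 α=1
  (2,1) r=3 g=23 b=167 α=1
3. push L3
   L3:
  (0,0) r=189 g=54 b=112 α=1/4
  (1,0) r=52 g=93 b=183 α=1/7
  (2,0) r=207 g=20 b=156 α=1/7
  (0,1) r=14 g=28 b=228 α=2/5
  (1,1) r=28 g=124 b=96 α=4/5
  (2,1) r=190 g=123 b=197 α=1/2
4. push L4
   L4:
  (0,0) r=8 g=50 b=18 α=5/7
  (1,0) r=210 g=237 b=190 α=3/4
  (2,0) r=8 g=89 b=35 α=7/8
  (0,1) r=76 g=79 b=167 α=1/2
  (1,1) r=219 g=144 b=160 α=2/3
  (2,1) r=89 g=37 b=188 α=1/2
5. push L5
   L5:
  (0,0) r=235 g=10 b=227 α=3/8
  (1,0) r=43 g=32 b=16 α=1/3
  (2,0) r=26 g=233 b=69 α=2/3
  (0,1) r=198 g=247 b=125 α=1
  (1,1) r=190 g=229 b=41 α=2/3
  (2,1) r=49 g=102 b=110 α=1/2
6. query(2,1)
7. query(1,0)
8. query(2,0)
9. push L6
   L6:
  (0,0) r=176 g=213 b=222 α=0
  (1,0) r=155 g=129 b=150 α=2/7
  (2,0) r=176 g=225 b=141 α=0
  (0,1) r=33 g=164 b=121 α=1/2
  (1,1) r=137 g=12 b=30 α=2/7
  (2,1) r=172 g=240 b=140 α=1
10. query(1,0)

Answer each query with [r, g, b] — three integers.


query (2,1) [L1,L2,L3,L4,L5] — begin 0,0,0
after L1 α=1/2: [1, 61, 126]
after L2 α=1: [3, 23, 167]
after L3 α=1/2: [193/2, 73, 182]
after L4 α=1/2: [371/4, 55, 185]
after L5 α=1/2: [567/8, 157/2, 295/2]
→ [71, 78, 148]

(1,0) stack=L1,L2,L3,L4,L5; from [0,0,0]:
+L1 (α=1/2) → [86, 195/2, 5/2]
+L2 (α=2/5) → [558/5, 1029/10, 519/10]
+L3 (α=1/7) → [3608/35, 3552/35, 2472/35]
+L4 (α=3/4) → [12829/70, 28437/140, 11211/70]
+L5 (α=1/3) → [4778/35, 30677/210, 11771/105]
rounded: [137, 146, 112]

(2,0) stack=L1,L2,L3,L4,L5; from [0,0,0]:
L1 α=1/4: [251/4, 19/2, 19/2]
L2 α=1/3: [137/2, 274/3, 106/3]
L3 α=1/7: [618/7, 568/7, 368/7]
L4 α=7/8: [505/28, 4929/56, 2083/56]
L5 α=2/3: [1961/84, 31025/168, 9811/168]
= [23, 185, 58]

query (1,0) [L1,L2,L3,L4,L5,L6] — begin 0,0,0
L1 α=1/2: [86, 195/2, 5/2]
L2 α=2/5: [558/5, 1029/10, 519/10]
L3 α=1/7: [3608/35, 3552/35, 2472/35]
L4 α=3/4: [12829/70, 28437/140, 11211/70]
L5 α=1/3: [4778/35, 30677/210, 11771/105]
L6 α=2/7: [6948/49, 41513/294, 18071/147]
= [142, 141, 123]


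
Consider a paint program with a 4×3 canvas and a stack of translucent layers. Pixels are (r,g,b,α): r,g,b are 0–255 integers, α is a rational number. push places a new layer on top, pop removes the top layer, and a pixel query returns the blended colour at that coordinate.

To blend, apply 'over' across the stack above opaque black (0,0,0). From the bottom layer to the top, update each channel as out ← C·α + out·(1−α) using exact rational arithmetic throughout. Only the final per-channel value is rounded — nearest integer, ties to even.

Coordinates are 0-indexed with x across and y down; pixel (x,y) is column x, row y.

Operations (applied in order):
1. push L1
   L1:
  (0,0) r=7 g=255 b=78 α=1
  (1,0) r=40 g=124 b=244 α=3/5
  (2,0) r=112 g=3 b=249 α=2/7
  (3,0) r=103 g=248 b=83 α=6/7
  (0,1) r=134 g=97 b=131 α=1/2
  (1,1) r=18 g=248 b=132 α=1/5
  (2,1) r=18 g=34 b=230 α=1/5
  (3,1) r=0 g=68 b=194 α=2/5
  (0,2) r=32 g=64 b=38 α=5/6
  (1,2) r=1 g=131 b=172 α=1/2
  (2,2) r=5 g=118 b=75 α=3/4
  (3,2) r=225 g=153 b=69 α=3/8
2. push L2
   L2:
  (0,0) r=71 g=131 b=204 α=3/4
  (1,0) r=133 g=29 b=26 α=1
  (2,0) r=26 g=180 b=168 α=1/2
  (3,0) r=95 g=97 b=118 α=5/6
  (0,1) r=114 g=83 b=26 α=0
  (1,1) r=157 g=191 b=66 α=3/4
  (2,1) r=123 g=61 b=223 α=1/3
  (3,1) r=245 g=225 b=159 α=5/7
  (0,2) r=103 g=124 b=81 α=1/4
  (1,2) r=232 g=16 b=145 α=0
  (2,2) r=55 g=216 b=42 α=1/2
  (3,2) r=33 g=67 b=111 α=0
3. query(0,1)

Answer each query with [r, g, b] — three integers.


query (0,1) [L1,L2] — begin 0,0,0
after L1 α=1/2: [67, 97/2, 131/2]
after L2 α=0: [67, 97/2, 131/2]
= [67, 48, 66]


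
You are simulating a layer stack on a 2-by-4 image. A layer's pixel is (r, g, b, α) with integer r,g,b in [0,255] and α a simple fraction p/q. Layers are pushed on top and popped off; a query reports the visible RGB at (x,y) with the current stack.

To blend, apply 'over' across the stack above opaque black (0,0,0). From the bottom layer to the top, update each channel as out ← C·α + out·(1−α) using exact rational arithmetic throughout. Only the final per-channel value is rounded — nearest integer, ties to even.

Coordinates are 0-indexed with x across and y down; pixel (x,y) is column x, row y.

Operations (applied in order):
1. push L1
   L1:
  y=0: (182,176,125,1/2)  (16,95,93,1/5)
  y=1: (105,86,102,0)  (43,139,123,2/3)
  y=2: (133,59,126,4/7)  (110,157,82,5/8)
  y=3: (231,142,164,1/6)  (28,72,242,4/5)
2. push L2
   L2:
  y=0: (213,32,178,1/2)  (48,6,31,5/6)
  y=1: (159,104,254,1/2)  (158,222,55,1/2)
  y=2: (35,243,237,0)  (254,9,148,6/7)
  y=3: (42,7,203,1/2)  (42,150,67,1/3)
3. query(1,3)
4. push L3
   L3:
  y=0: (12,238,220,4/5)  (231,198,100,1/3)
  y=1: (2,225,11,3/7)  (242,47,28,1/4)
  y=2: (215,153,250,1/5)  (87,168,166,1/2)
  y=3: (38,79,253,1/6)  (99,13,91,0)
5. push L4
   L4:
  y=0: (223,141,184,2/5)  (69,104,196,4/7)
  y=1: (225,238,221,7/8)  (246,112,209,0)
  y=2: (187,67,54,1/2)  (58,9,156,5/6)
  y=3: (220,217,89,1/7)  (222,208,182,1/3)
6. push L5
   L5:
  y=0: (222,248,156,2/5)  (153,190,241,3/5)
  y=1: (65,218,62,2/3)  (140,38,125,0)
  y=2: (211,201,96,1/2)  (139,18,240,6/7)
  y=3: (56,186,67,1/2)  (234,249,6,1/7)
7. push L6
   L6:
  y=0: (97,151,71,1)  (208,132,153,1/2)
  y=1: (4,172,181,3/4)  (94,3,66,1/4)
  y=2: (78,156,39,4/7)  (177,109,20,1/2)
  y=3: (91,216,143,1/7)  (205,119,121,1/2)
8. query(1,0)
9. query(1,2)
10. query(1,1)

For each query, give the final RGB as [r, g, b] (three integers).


at x=1,y=3 over L1,L2:
+L1 (α=4/5) → [112/5, 288/5, 968/5]
+L2 (α=1/3) → [434/15, 442/5, 757/5]
→ [29, 88, 151]

at x=1,y=0 over L1,L2,L3,L4,L5,L6:
after L1 α=1/5: [16/5, 19, 93/5]
after L2 α=5/6: [608/15, 49/6, 434/15]
after L3 α=1/3: [4681/45, 643/9, 2368/45]
after L4 α=4/7: [8821/105, 1891/21, 14128/105]
after L5 α=3/5: [65837/525, 15752/105, 104171/525]
after L6 α=1/2: [175037/1050, 14806/105, 92248/525]
rounded: [167, 141, 176]

query (1,2) [L1,L2,L3,L4,L5,L6] — begin 0,0,0
L1 α=5/8: [275/4, 785/8, 205/4]
L2 α=6/7: [6371/28, 1217/56, 3757/28]
L3 α=1/2: [8807/56, 10625/112, 8405/56]
L4 α=5/6: [8349/112, 15665/672, 52085/336]
L5 α=6/7: [101757/784, 88241/4704, 535925/2352]
L6 α=1/2: [240525/1568, 600977/9408, 582965/4704]
rounded: [153, 64, 124]

at x=1,y=1 over L1,L2,L3,L4,L5,L6:
+L1 (α=2/3) → [86/3, 278/3, 82]
+L2 (α=1/2) → [280/3, 472/3, 137/2]
+L3 (α=1/4) → [261/2, 519/4, 467/8]
+L4 (α=0) → [261/2, 519/4, 467/8]
+L5 (α=0) → [261/2, 519/4, 467/8]
+L6 (α=1/4) → [971/8, 1569/16, 1929/32]
→ [121, 98, 60]


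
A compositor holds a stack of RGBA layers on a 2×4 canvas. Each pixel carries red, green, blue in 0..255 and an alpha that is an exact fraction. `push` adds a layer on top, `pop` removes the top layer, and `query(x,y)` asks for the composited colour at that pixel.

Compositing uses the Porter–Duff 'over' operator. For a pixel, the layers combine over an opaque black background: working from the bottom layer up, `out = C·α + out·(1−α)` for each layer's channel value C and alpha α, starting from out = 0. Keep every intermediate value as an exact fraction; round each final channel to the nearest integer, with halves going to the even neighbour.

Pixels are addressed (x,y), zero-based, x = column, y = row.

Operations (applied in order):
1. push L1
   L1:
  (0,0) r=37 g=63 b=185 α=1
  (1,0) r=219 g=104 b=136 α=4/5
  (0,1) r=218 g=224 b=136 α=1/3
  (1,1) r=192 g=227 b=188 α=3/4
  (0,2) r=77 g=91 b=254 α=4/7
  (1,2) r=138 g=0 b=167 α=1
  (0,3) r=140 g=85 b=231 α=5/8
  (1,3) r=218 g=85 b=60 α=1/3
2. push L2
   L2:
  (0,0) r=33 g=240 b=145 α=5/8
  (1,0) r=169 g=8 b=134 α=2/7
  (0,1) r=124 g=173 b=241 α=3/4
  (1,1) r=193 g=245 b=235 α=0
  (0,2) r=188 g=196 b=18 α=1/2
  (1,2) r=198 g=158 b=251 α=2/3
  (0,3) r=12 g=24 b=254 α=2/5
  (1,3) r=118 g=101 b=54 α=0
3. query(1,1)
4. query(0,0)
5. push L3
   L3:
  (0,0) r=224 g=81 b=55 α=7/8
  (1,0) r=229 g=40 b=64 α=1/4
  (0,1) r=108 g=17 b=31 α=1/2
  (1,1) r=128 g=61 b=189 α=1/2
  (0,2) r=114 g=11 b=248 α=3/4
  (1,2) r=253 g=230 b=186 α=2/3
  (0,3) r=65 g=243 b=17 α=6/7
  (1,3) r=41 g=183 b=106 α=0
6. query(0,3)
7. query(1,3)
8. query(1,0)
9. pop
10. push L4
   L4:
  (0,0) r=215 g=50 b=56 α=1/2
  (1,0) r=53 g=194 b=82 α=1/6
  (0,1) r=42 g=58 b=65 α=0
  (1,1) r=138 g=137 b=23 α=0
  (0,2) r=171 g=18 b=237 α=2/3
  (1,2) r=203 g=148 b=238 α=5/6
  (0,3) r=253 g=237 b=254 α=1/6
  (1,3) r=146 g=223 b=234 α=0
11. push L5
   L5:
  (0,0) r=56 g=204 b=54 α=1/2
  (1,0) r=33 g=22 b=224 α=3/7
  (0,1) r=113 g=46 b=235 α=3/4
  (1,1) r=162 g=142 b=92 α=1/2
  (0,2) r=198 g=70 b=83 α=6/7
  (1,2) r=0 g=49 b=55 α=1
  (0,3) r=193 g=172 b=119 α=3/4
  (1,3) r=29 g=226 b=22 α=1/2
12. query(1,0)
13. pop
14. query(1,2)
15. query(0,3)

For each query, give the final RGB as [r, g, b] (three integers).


(1,1) stack=L1,L2; from [0,0,0]:
+L1 (α=3/4) → [144, 681/4, 141]
+L2 (α=0) → [144, 681/4, 141]
= [144, 170, 141]

query (0,0) [L1,L2] — begin 0,0,0
after L1 α=1: [37, 63, 185]
after L2 α=5/8: [69/2, 1389/8, 160]
→ [34, 174, 160]

query (0,3) [L1,L2,L3] — begin 0,0,0
after L1 α=5/8: [175/2, 425/8, 1155/8]
after L2 α=2/5: [573/10, 1659/40, 7529/40]
after L3 α=6/7: [639/10, 59979/280, 11609/280]
rounded: [64, 214, 41]

query (1,3) [L1,L2,L3] — begin 0,0,0
+L1 (α=1/3) → [218/3, 85/3, 20]
+L2 (α=0) → [218/3, 85/3, 20]
+L3 (α=0) → [218/3, 85/3, 20]
rounded: [73, 28, 20]

query (1,0) [L1,L2,L3] — begin 0,0,0
+L1 (α=4/5) → [876/5, 416/5, 544/5]
+L2 (α=2/7) → [1214/7, 432/7, 116]
+L3 (α=1/4) → [5245/28, 394/7, 103]
→ [187, 56, 103]

query (1,0) [L1,L2,L4,L5] — begin 0,0,0
+L1 (α=4/5) → [876/5, 416/5, 544/5]
+L2 (α=2/7) → [1214/7, 432/7, 116]
+L4 (α=1/6) → [2147/14, 1759/21, 331/3]
+L5 (α=3/7) → [4987/49, 8422/147, 3340/21]
= [102, 57, 159]

query (1,2) [L1,L2,L4] — begin 0,0,0
after L1 α=1: [138, 0, 167]
after L2 α=2/3: [178, 316/3, 223]
after L4 α=5/6: [1193/6, 1268/9, 471/2]
= [199, 141, 236]

query (0,3) [L1,L2,L4] — begin 0,0,0
after L1 α=5/8: [175/2, 425/8, 1155/8]
after L2 α=2/5: [573/10, 1659/40, 7529/40]
after L4 α=1/6: [1079/12, 1185/16, 3187/16]
→ [90, 74, 199]


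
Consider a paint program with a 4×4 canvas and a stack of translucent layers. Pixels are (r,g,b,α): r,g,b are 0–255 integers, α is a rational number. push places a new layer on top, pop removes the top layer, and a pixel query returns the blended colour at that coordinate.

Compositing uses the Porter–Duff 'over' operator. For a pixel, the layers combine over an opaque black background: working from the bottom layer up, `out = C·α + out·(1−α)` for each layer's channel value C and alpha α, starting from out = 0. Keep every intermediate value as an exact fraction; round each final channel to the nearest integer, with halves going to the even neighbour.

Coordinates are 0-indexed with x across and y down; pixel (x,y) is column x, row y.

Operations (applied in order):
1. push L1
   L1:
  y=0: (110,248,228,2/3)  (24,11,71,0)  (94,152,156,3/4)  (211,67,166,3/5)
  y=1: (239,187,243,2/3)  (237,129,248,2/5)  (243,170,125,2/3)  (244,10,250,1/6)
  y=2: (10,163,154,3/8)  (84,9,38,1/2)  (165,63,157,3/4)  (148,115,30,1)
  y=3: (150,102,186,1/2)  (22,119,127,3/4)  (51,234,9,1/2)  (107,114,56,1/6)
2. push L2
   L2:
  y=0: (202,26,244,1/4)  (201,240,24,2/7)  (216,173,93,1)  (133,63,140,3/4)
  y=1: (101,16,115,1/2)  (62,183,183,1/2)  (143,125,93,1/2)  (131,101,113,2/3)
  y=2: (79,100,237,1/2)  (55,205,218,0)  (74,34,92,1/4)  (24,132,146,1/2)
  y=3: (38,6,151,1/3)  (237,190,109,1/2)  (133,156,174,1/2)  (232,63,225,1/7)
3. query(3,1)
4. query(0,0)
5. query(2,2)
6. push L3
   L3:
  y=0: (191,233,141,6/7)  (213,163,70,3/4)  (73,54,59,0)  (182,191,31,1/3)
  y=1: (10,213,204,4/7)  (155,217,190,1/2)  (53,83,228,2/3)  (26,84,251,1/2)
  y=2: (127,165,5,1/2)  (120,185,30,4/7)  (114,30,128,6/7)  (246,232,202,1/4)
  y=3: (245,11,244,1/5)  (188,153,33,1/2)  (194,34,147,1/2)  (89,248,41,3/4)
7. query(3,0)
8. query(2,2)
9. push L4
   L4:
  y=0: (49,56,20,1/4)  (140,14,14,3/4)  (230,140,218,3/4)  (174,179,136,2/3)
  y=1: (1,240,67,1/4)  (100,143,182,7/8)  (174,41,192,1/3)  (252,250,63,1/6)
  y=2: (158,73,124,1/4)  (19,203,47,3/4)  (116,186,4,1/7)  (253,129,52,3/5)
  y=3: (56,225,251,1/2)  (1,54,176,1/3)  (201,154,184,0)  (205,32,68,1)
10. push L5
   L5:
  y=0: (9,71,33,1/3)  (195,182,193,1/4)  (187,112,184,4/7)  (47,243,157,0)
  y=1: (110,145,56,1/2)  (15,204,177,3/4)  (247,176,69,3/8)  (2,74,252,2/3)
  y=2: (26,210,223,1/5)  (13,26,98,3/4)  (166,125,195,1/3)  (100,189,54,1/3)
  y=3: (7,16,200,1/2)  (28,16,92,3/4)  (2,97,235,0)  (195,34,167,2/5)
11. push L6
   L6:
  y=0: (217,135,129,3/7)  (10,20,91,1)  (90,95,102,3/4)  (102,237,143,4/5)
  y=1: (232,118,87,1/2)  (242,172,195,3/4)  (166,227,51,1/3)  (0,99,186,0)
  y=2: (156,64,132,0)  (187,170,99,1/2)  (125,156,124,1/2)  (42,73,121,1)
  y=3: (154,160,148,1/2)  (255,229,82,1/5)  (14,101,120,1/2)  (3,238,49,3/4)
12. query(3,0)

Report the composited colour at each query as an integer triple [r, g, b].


(3,1) stack=L1,L2; from [0,0,0]:
+L1 (α=1/6) → [122/3, 5/3, 125/3]
+L2 (α=2/3) → [908/9, 611/9, 803/9]
= [101, 68, 89]

(0,0) stack=L1,L2; from [0,0,0]:
+L1 (α=2/3) → [220/3, 496/3, 152]
+L2 (α=1/4) → [211/2, 261/2, 175]
rounded: [106, 130, 175]

query (2,2) [L1,L2] — begin 0,0,0
after L1 α=3/4: [495/4, 189/4, 471/4]
after L2 α=1/4: [1781/16, 703/16, 1781/16]
rounded: [111, 44, 111]

(3,0) stack=L1,L2,L3; from [0,0,0]:
L1 α=3/5: [633/5, 201/5, 498/5]
L2 α=3/4: [657/5, 573/10, 1299/10]
L3 α=1/3: [2224/15, 1528/15, 1454/15]
→ [148, 102, 97]

(2,2) stack=L1,L2,L3; from [0,0,0]:
after L1 α=3/4: [495/4, 189/4, 471/4]
after L2 α=1/4: [1781/16, 703/16, 1781/16]
after L3 α=6/7: [12725/112, 3583/112, 14069/112]
rounded: [114, 32, 126]

query (3,0) [L1,L2,L3,L4,L5,L6] — begin 0,0,0
+L1 (α=3/5) → [633/5, 201/5, 498/5]
+L2 (α=3/4) → [657/5, 573/10, 1299/10]
+L3 (α=1/3) → [2224/15, 1528/15, 1454/15]
+L4 (α=2/3) → [7444/45, 6898/45, 5534/45]
+L5 (α=0) → [7444/45, 6898/45, 5534/45]
+L6 (α=4/5) → [25804/225, 49558/225, 31274/225]
rounded: [115, 220, 139]


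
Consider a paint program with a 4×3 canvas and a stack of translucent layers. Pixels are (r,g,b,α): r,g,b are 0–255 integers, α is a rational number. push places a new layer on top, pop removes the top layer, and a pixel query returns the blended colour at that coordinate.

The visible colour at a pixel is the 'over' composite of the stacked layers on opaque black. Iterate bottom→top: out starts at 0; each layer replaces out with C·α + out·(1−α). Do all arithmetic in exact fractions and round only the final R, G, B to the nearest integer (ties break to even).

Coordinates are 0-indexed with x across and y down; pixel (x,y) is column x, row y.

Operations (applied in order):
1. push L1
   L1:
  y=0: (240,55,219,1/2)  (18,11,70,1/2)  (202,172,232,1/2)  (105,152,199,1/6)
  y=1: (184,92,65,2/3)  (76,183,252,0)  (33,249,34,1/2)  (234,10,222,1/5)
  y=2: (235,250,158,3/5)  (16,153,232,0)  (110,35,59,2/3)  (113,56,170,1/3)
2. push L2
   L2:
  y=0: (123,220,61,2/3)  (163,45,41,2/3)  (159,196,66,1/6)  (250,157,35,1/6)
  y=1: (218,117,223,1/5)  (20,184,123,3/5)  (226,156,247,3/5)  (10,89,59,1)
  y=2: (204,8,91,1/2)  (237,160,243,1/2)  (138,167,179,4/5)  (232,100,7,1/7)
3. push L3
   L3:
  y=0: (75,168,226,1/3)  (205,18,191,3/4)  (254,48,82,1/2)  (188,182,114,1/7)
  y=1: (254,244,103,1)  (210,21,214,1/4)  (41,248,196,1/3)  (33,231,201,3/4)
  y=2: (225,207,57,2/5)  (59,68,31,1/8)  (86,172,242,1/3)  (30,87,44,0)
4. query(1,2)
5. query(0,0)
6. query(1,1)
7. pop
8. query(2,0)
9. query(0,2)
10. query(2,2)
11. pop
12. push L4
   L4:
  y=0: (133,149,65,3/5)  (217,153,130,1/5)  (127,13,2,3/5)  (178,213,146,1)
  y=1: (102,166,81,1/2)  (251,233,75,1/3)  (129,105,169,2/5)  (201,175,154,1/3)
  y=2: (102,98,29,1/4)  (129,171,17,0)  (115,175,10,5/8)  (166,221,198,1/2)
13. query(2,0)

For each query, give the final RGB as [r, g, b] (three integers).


at x=1,y=2 over L1,L2,L3:
+L1 (α=0) → [0, 0, 0]
+L2 (α=1/2) → [237/2, 80, 243/2]
+L3 (α=1/8) → [1777/16, 157/2, 1763/16]
= [111, 78, 110]

query (0,0) [L1,L2,L3] — begin 0,0,0
after L1 α=1/2: [120, 55/2, 219/2]
after L2 α=2/3: [122, 935/6, 463/6]
after L3 α=1/3: [319/3, 1439/9, 1141/9]
rounded: [106, 160, 127]

(1,1) stack=L1,L2,L3; from [0,0,0]:
+L1 (α=0) → [0, 0, 0]
+L2 (α=3/5) → [12, 552/5, 369/5]
+L3 (α=1/4) → [123/2, 1761/20, 2177/20]
rounded: [62, 88, 109]

at x=2,y=0 over L1,L2:
+L1 (α=1/2) → [101, 86, 116]
+L2 (α=1/6) → [332/3, 313/3, 323/3]
rounded: [111, 104, 108]

(0,2) stack=L1,L2; from [0,0,0]:
L1 α=3/5: [141, 150, 474/5]
L2 α=1/2: [345/2, 79, 929/10]
= [172, 79, 93]

(2,2) stack=L1,L2; from [0,0,0]:
after L1 α=2/3: [220/3, 70/3, 118/3]
after L2 α=4/5: [1876/15, 2074/15, 2266/15]
→ [125, 138, 151]

query (2,0) [L1,L4] — begin 0,0,0
L1 α=1/2: [101, 86, 116]
L4 α=3/5: [583/5, 211/5, 238/5]
= [117, 42, 48]
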